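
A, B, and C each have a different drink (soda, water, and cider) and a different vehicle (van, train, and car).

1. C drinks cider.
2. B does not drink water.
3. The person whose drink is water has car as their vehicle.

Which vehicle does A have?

car

With clues 1–3, train and van are impossible for A's vehicle.
That leaves car.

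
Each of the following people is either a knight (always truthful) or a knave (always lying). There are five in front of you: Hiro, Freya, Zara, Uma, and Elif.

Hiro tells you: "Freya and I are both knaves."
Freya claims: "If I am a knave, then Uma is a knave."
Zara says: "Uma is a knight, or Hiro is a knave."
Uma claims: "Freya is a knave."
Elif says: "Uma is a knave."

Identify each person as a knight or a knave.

Consider Hiro. Suppose Hiro is a knight.
Then Hiro's own statement would have to be true, but it can't be — contradiction.
So Hiro is a knave.
With that fixed, Zara's statement is true, so Zara is a knight.
Consider Freya. Suppose Freya is a knave.
Then Hiro's statement comes out true, contradicting Hiro being a knave.
So Freya is a knight.
With that fixed, Uma's statement is false, so Uma is a knave.
With that fixed, Elif's statement is true, so Elif is a knight.

Hiro: knave, Freya: knight, Zara: knight, Uma: knave, Elif: knight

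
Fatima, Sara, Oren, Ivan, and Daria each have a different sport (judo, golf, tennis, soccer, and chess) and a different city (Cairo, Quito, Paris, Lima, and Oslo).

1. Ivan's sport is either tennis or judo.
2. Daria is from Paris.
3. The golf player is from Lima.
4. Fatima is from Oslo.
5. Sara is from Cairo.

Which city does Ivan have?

Quito

With clues 1–2, Paris is impossible for Ivan's city.
With clues 1–3, Lima is impossible for Ivan's city.
With clues 1–4, Oslo is impossible for Ivan's city.
With clues 1–5, Cairo is impossible for Ivan's city.
That leaves Quito.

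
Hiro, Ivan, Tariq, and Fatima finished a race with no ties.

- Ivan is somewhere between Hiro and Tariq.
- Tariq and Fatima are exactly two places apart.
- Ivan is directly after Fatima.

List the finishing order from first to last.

Hiro, Fatima, Ivan, Tariq

From clue 1: Ivan is in {2,3}.
From clues 1–2: Hiro is in {1,4}.
From clues 1–3: Hiro → place 1, Fatima → place 2, Ivan → place 3, Tariq → place 4.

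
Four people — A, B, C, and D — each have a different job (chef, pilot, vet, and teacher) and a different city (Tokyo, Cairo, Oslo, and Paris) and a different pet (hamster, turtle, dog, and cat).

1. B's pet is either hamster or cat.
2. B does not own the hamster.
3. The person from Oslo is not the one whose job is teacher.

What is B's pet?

cat

Clue 1 rules out dog and turtle for B's pet.
With clues 1–2, hamster is impossible for B's pet.
That leaves cat.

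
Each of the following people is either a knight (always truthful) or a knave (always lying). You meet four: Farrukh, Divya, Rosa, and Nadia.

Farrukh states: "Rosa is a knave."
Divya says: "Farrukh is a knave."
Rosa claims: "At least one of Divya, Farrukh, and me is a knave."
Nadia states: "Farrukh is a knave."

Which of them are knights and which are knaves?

Farrukh: knave, Divya: knight, Rosa: knight, Nadia: knight

Consider Farrukh. Suppose Farrukh is a knight.
Then no assignment of the remaining roles makes every statement match its speaker's type — contradiction.
So Farrukh is a knave.
With that fixed, Divya's statement is true, so Divya is a knight.
With that fixed, Rosa's statement is true, so Rosa is a knight.
With that fixed, Nadia's statement is true, so Nadia is a knight.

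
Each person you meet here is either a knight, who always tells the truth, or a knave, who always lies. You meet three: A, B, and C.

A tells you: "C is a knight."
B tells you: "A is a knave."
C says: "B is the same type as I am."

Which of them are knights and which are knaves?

A: knave, B: knight, C: knave

Consider A. Suppose A is a knight.
Then no assignment of the remaining roles makes every statement match its speaker's type — contradiction.
So A is a knave.
With that fixed, B's statement is true, so B is a knight.
Consider C. Suppose C is a knight.
Then A's statement comes out true, contradicting A being a knave.
So C is a knave.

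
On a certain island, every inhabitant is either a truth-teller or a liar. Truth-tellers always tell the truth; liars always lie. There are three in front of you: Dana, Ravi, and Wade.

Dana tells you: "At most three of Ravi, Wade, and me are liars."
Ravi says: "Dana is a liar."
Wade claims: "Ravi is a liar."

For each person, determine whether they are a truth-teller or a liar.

Dana: truth-teller, Ravi: liar, Wade: truth-teller

Regardless of anyone's role, Dana's statement is true, so Dana is a truth-teller.
With that fixed, Ravi's statement is false, so Ravi is a liar.
With that fixed, Wade's statement is true, so Wade is a truth-teller.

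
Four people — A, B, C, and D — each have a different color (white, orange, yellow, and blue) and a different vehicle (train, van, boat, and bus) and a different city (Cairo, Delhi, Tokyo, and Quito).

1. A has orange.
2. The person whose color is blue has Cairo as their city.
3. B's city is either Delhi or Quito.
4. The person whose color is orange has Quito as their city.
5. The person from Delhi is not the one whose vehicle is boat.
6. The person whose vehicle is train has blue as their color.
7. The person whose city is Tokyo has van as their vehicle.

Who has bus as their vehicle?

With clues 1–7, A, C, and D are impossible for the one with vehicle bus.
That leaves B.

B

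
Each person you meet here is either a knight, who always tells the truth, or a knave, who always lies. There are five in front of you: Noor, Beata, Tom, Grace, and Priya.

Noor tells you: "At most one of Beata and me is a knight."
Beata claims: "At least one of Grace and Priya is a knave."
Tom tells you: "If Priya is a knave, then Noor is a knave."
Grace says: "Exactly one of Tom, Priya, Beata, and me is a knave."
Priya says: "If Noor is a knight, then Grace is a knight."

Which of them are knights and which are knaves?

Consider Noor. Suppose Noor is a knave.
Then Noor's own statement would have to be false, but it can't be — contradiction.
So Noor is a knight.
Consider Beata. Suppose Beata is a knight.
Then Noor's statement comes out false, contradicting Noor being a knight.
So Beata is a knave.
Consider Tom. Suppose Tom is a knave.
Then no assignment of the remaining roles makes every statement match its speaker's type — contradiction.
So Tom is a knight.
Consider Grace. Suppose Grace is a knave.
Then Beata's statement comes out true, contradicting Beata being a knave.
So Grace is a knight.
With that fixed, Priya's statement is true, so Priya is a knight.

Noor: knight, Beata: knave, Tom: knight, Grace: knight, Priya: knight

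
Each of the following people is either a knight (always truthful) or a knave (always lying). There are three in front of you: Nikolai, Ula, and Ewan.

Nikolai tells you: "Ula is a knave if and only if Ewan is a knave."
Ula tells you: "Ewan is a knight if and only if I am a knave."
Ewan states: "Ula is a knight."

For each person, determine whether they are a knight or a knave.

Nikolai: knight, Ula: knave, Ewan: knave

Consider Nikolai. Suppose Nikolai is a knave.
Then no assignment of the remaining roles makes every statement match its speaker's type — contradiction.
So Nikolai is a knight.
Consider Ula. Suppose Ula is a knight.
Then no assignment of the remaining roles makes every statement match its speaker's type — contradiction.
So Ula is a knave.
With that fixed, Ewan's statement is false, so Ewan is a knave.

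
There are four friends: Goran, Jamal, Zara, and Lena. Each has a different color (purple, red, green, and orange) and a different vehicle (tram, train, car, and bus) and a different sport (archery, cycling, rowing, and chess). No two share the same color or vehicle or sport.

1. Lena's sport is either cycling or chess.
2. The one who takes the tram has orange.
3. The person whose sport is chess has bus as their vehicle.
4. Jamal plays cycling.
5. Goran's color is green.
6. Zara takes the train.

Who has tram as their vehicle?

With clues 1–4, Lena is impossible for the one with vehicle tram.
With clues 1–5, Goran is impossible for the one with vehicle tram.
With clues 1–6, Zara is impossible for the one with vehicle tram.
That leaves Jamal.

Jamal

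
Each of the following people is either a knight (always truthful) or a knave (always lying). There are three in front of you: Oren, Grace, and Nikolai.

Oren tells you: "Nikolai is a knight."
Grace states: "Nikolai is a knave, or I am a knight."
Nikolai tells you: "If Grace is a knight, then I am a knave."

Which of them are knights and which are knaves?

Consider Oren. Suppose Oren is a knave.
Then no assignment of the remaining roles makes every statement match its speaker's type — contradiction.
So Oren is a knight.
Consider Grace. Suppose Grace is a knight.
Then whichever role Nikolai has, Nikolai's statement has the wrong truth value — contradiction.
So Grace is a knave.
With that fixed, Nikolai's statement is true, so Nikolai is a knight.

Oren: knight, Grace: knave, Nikolai: knight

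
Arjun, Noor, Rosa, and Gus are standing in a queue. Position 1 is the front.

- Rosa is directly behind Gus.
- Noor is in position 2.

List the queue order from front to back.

Arjun, Noor, Gus, Rosa

From clue 1: Rosa is in {2,3,4}.
From clues 1–2: Arjun → position 1, Noor → position 2, Gus → position 3, Rosa → position 4.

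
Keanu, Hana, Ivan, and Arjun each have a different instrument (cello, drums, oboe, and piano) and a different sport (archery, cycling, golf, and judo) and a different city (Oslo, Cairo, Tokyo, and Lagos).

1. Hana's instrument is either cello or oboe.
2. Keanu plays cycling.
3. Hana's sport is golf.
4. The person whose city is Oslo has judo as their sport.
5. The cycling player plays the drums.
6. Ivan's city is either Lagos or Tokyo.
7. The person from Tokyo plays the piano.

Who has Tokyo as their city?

With clues 1–6, Arjun is impossible for the one with city Tokyo.
With clues 1–7, Hana and Keanu are impossible for the one with city Tokyo.
That leaves Ivan.

Ivan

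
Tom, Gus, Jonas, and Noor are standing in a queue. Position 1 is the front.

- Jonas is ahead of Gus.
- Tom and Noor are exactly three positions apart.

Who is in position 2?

Jonas

With clues 1–2, Gus, Noor, and Tom are ruled out for position 2.
So position 2 is Jonas.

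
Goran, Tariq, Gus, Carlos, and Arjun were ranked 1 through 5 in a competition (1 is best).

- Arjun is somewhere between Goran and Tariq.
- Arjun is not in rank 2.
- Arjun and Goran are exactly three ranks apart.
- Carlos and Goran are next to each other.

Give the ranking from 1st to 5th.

From clue 1: Arjun is in {2,3,4}.
From clues 1–2: Arjun is in {3,4}.
From clues 1–3: Goran → rank 1, Arjun → rank 4, Tariq → rank 5.
From clues 1–4: Carlos → rank 2, Gus → rank 3.

Goran, Carlos, Gus, Arjun, Tariq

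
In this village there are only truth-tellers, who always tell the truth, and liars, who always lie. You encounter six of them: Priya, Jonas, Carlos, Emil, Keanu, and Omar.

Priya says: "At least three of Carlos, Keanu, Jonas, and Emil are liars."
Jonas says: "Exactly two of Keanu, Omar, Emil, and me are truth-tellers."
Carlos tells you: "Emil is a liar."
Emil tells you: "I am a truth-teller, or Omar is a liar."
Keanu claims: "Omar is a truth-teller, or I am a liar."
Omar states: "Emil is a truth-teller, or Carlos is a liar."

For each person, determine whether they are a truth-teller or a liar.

Priya: liar, Jonas: liar, Carlos: liar, Emil: truth-teller, Keanu: truth-teller, Omar: truth-teller

Consider Priya. Suppose Priya is a truth-teller.
Then no assignment of the remaining roles makes every statement match its speaker's type — contradiction.
So Priya is a liar.
Consider Jonas. Suppose Jonas is a truth-teller.
Then no assignment of the remaining roles makes every statement match its speaker's type — contradiction.
So Jonas is a liar.
Consider Carlos. Suppose Carlos is a truth-teller.
Then no assignment of the remaining roles makes every statement match its speaker's type — contradiction.
So Carlos is a liar.
With that fixed, Omar's statement is true, so Omar is a truth-teller.
With that fixed, Keanu's statement is true, so Keanu is a truth-teller.
Consider Emil. Suppose Emil is a liar.
Then Priya's statement comes out true, contradicting Priya being a liar.
So Emil is a truth-teller.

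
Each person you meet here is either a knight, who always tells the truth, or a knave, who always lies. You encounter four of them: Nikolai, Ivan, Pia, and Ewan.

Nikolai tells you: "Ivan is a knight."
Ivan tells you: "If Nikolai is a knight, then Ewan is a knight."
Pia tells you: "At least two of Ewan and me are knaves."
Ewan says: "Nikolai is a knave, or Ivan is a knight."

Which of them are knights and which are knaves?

Consider Nikolai. Suppose Nikolai is a knave.
Then no assignment of the remaining roles makes every statement match its speaker's type — contradiction.
So Nikolai is a knight.
Consider Ivan. Suppose Ivan is a knave.
Then Nikolai's statement comes out false, contradicting Nikolai being a knight.
So Ivan is a knight.
With that fixed, Ewan's statement is true, so Ewan is a knight.
With that fixed, Pia's statement is false, so Pia is a knave.

Nikolai: knight, Ivan: knight, Pia: knave, Ewan: knight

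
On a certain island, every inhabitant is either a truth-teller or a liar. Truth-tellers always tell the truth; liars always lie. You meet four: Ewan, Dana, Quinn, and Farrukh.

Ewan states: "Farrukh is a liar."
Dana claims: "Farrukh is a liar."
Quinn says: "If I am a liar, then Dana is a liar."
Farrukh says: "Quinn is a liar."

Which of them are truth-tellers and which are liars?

Consider Ewan. Suppose Ewan is a liar.
Then no assignment of the remaining roles makes every statement match its speaker's type — contradiction.
So Ewan is a truth-teller.
Consider Dana. Suppose Dana is a liar.
Then no assignment of the remaining roles makes every statement match its speaker's type — contradiction.
So Dana is a truth-teller.
Consider Quinn. Suppose Quinn is a liar.
Then no assignment of the remaining roles makes every statement match its speaker's type — contradiction.
So Quinn is a truth-teller.
With that fixed, Farrukh's statement is false, so Farrukh is a liar.

Ewan: truth-teller, Dana: truth-teller, Quinn: truth-teller, Farrukh: liar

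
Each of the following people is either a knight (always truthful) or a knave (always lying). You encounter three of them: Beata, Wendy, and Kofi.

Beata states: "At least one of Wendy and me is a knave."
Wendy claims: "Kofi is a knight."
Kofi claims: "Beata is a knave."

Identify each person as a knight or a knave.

Consider Beata. Suppose Beata is a knave.
Then Beata's own statement would have to be false, but it can't be — contradiction.
So Beata is a knight.
With that fixed, Kofi's statement is false, so Kofi is a knave.
With that fixed, Wendy's statement is false, so Wendy is a knave.

Beata: knight, Wendy: knave, Kofi: knave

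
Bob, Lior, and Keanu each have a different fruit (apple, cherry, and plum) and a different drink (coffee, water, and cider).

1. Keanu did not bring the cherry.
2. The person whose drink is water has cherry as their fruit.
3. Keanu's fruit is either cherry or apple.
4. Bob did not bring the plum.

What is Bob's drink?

water

With clues 1–4, cider and coffee are impossible for Bob's drink.
That leaves water.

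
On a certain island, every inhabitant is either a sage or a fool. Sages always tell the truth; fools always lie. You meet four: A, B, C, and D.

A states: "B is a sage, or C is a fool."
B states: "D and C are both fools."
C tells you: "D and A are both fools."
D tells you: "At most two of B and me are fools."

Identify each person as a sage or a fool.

A: sage, B: fool, C: fool, D: sage

Regardless of anyone's role, D's statement is true, so D is a sage.
With that fixed, B's statement is false, so B is a fool.
With that fixed, C's statement is false, so C is a fool.
With that fixed, A's statement is true, so A is a sage.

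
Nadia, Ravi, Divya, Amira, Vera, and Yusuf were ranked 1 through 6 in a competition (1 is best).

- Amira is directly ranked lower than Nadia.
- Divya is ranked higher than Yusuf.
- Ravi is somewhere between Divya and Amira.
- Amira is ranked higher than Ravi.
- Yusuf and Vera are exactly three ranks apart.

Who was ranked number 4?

Ravi

With clues 1–4, Amira, Nadia, and Yusuf are ruled out for rank 4.
With clues 1–5, Divya and Vera are ruled out for rank 4.
So rank 4 is Ravi.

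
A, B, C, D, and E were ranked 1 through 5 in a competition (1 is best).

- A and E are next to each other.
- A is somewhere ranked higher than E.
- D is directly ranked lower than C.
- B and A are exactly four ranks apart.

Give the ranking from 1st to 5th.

A, E, C, D, B

From clues 1–2: A is in {1,2,3,4}.
From clues 1–3: B is in {1,3,5}.
From clues 1–4: A → rank 1, E → rank 2, C → rank 3, D → rank 4, B → rank 5.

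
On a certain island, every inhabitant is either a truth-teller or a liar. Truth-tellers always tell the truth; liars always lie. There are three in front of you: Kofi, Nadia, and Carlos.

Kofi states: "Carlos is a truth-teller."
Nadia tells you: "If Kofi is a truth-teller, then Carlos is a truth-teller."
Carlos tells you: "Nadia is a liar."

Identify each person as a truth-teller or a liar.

Consider Kofi. Suppose Kofi is a truth-teller.
Then no assignment of the remaining roles makes every statement match its speaker's type — contradiction.
So Kofi is a liar.
With that fixed, Nadia's statement is true, so Nadia is a truth-teller.
With that fixed, Carlos's statement is false, so Carlos is a liar.

Kofi: liar, Nadia: truth-teller, Carlos: liar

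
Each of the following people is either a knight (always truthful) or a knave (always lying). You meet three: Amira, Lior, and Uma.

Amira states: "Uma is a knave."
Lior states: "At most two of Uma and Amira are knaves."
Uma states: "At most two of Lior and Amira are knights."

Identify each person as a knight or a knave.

Regardless of anyone's role, Lior's statement is true, so Lior is a knight.
With that fixed, Uma's statement is true, so Uma is a knight.
With that fixed, Amira's statement is false, so Amira is a knave.

Amira: knave, Lior: knight, Uma: knight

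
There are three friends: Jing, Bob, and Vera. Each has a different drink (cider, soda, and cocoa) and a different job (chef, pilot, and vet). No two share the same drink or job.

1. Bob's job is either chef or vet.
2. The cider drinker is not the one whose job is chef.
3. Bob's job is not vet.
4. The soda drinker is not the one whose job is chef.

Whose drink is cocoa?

Bob

With clues 1–4, Jing and Vera are impossible for the one with drink cocoa.
That leaves Bob.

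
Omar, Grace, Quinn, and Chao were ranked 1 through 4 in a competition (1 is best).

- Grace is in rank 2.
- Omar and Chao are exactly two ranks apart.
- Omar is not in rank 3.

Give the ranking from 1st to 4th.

Omar, Grace, Chao, Quinn

From clue 1: Grace → rank 2.
From clues 1–2: Quinn → rank 4.
From clues 1–3: Omar → rank 1, Chao → rank 3.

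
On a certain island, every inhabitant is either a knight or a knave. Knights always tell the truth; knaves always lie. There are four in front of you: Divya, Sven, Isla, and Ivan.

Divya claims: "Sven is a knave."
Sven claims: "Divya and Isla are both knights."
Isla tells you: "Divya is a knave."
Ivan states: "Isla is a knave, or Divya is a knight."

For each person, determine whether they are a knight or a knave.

Consider Divya. Suppose Divya is a knave.
Then no assignment of the remaining roles makes every statement match its speaker's type — contradiction.
So Divya is a knight.
With that fixed, Isla's statement is false, so Isla is a knave.
With that fixed, Ivan's statement is true, so Ivan is a knight.
With that fixed, Sven's statement is false, so Sven is a knave.

Divya: knight, Sven: knave, Isla: knave, Ivan: knight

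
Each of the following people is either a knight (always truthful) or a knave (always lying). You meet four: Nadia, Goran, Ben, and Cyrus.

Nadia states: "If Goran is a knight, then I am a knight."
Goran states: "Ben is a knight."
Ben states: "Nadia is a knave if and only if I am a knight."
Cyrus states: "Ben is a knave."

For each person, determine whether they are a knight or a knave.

Consider Nadia. Suppose Nadia is a knight.
Then whichever role Ben has, Ben's statement has the wrong truth value — contradiction.
So Nadia is a knave.
Consider Goran. Suppose Goran is a knave.
Then Nadia's statement comes out true, contradicting Nadia being a knave.
So Goran is a knight.
Consider Ben. Suppose Ben is a knave.
Then Goran's statement comes out false, contradicting Goran being a knight.
So Ben is a knight.
With that fixed, Cyrus's statement is false, so Cyrus is a knave.

Nadia: knave, Goran: knight, Ben: knight, Cyrus: knave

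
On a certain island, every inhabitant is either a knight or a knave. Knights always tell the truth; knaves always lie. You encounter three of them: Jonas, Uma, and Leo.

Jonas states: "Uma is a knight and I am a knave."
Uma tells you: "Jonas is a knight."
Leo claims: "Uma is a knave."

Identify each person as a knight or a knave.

Jonas: knave, Uma: knave, Leo: knight

Consider Jonas. Suppose Jonas is a knight.
Then Jonas's own statement would have to be true, but it can't be — contradiction.
So Jonas is a knave.
With that fixed, Uma's statement is false, so Uma is a knave.
With that fixed, Leo's statement is true, so Leo is a knight.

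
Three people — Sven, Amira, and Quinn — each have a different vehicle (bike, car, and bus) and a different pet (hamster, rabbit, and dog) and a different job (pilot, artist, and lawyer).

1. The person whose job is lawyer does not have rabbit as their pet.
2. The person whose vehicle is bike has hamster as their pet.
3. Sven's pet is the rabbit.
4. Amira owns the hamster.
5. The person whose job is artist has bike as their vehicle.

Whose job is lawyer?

Quinn

With clues 1–3, Sven is impossible for the one with job lawyer.
With clues 1–5, Amira is impossible for the one with job lawyer.
That leaves Quinn.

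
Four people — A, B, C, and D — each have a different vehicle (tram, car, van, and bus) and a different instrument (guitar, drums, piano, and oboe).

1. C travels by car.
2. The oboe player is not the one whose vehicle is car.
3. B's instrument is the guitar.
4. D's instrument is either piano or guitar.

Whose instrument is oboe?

A

With clues 1–2, C is impossible for the one with instrument oboe.
With clues 1–3, B is impossible for the one with instrument oboe.
With clues 1–4, D is impossible for the one with instrument oboe.
That leaves A.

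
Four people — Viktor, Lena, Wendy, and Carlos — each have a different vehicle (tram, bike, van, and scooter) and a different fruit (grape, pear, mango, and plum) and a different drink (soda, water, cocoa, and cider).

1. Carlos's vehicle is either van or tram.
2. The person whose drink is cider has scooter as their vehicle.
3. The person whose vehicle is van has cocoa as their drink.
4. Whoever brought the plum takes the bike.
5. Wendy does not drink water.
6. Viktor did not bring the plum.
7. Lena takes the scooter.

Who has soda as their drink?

With clues 1–7, Carlos, Lena, and Viktor are impossible for the one with drink soda.
That leaves Wendy.

Wendy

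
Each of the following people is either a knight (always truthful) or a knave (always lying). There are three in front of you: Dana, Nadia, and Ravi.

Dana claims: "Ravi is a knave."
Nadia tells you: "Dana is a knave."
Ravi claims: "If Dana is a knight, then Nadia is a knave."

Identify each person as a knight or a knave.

Dana: knave, Nadia: knight, Ravi: knight

Consider Dana. Suppose Dana is a knight.
Then no assignment of the remaining roles makes every statement match its speaker's type — contradiction.
So Dana is a knave.
With that fixed, Nadia's statement is true, so Nadia is a knight.
With that fixed, Ravi's statement is true, so Ravi is a knight.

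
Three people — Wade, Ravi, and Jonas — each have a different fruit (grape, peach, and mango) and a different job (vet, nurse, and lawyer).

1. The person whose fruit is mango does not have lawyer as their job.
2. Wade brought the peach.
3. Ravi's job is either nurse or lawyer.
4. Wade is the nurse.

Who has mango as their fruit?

With clues 1–2, Wade is impossible for the one with fruit mango.
With clues 1–4, Ravi is impossible for the one with fruit mango.
That leaves Jonas.

Jonas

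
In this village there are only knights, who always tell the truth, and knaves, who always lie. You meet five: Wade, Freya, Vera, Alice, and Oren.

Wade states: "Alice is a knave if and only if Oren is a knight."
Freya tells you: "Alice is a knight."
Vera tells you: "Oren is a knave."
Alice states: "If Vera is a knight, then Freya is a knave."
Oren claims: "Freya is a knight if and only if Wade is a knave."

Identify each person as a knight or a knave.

Consider Wade. Suppose Wade is a knight.
Then no assignment of the remaining roles makes every statement match its speaker's type — contradiction.
So Wade is a knave.
Consider Freya. Suppose Freya is a knave.
Then no assignment of the remaining roles makes every statement match its speaker's type — contradiction.
So Freya is a knight.
With that fixed, Oren's statement is true, so Oren is a knight.
With that fixed, Vera's statement is false, so Vera is a knave.
With that fixed, Alice's statement is true, so Alice is a knight.

Wade: knave, Freya: knight, Vera: knave, Alice: knight, Oren: knight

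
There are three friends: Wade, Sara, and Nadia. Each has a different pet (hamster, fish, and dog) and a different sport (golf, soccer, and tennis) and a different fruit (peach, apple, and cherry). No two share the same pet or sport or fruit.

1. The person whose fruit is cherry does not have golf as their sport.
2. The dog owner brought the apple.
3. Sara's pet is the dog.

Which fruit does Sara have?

apple

With clues 1–3, cherry and peach are impossible for Sara's fruit.
That leaves apple.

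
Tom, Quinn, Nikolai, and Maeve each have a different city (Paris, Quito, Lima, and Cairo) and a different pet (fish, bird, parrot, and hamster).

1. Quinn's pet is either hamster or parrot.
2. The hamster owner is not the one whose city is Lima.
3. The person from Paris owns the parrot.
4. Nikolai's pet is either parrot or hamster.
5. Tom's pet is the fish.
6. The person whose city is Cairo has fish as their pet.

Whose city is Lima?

With clues 1–3, Quinn is impossible for the one with city Lima.
With clues 1–4, Nikolai is impossible for the one with city Lima.
With clues 1–6, Tom is impossible for the one with city Lima.
That leaves Maeve.

Maeve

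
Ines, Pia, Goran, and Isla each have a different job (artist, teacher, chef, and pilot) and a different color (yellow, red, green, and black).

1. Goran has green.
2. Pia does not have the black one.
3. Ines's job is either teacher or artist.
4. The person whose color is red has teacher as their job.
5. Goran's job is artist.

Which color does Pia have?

yellow

Clue 1 rules out green for Pia's color.
With clues 1–2, black is impossible for Pia's color.
With clues 1–5, red is impossible for Pia's color.
That leaves yellow.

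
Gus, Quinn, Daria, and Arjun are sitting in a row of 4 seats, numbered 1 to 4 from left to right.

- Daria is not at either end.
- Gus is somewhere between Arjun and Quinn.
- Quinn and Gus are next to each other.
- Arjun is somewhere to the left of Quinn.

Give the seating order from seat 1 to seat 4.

From clue 1: Daria is in {2,3}.
From clues 1–2: Gus is in {2,3}.
From clues 1–4: Arjun → seat 1, Daria → seat 2, Gus → seat 3, Quinn → seat 4.

Arjun, Daria, Gus, Quinn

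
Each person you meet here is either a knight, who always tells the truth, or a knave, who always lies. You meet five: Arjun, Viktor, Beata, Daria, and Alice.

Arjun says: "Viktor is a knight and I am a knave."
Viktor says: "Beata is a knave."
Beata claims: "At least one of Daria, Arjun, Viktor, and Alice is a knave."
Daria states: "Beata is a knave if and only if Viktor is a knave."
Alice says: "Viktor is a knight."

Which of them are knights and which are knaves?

Arjun: knave, Viktor: knave, Beata: knight, Daria: knave, Alice: knave

Consider Arjun. Suppose Arjun is a knight.
Then Arjun's own statement would have to be true, but it can't be — contradiction.
So Arjun is a knave.
With that fixed, Beata's statement is true, so Beata is a knight.
With that fixed, Viktor's statement is false, so Viktor is a knave.
With that fixed, Daria's statement is false, so Daria is a knave.
With that fixed, Alice's statement is false, so Alice is a knave.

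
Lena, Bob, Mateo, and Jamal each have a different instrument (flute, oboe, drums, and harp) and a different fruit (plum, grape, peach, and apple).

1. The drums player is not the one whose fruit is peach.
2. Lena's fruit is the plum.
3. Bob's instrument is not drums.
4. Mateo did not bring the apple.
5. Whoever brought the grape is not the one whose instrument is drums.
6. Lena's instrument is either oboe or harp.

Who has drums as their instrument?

With clues 1–3, Bob is impossible for the one with instrument drums.
With clues 1–5, Mateo is impossible for the one with instrument drums.
With clues 1–6, Lena is impossible for the one with instrument drums.
That leaves Jamal.

Jamal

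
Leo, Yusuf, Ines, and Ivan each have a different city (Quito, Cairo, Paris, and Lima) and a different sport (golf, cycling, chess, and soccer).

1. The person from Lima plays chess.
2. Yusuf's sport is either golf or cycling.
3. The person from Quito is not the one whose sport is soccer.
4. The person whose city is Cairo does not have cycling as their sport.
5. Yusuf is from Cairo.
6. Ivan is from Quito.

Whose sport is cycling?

With clues 1–5, Yusuf is impossible for the one with sport cycling.
With clues 1–6, Ines and Leo are impossible for the one with sport cycling.
That leaves Ivan.

Ivan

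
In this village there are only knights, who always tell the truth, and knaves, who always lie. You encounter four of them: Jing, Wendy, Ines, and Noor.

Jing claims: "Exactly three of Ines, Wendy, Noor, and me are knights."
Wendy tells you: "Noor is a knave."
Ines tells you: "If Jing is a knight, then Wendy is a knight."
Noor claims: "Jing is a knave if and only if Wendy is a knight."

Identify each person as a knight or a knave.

Consider Jing. Suppose Jing is a knave.
Then no assignment of the remaining roles makes every statement match its speaker's type — contradiction.
So Jing is a knight.
Consider Wendy. Suppose Wendy is a knave.
Then no assignment of the remaining roles makes every statement match its speaker's type — contradiction.
So Wendy is a knight.
With that fixed, Ines's statement is true, so Ines is a knight.
With that fixed, Noor's statement is false, so Noor is a knave.

Jing: knight, Wendy: knight, Ines: knight, Noor: knave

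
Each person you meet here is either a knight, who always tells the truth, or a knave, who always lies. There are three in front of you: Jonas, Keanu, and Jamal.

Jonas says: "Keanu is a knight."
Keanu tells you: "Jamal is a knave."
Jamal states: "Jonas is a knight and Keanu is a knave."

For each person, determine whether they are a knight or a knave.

Jonas: knight, Keanu: knight, Jamal: knave

Consider Jonas. Suppose Jonas is a knave.
Then no assignment of the remaining roles makes every statement match its speaker's type — contradiction.
So Jonas is a knight.
Consider Keanu. Suppose Keanu is a knave.
Then Jonas's statement comes out false, contradicting Jonas being a knight.
So Keanu is a knight.
With that fixed, Jamal's statement is false, so Jamal is a knave.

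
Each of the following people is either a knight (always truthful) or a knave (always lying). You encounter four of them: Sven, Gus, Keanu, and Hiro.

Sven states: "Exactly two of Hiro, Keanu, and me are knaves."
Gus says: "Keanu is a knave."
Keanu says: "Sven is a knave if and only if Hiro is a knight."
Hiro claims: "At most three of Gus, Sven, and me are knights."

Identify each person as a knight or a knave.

Regardless of anyone's role, Hiro's statement is true, so Hiro is a knight.
Consider Sven. Suppose Sven is a knight.
Then Sven's own statement would have to be true, but it can't be — contradiction.
So Sven is a knave.
With that fixed, Keanu's statement is true, so Keanu is a knight.
With that fixed, Gus's statement is false, so Gus is a knave.

Sven: knave, Gus: knave, Keanu: knight, Hiro: knight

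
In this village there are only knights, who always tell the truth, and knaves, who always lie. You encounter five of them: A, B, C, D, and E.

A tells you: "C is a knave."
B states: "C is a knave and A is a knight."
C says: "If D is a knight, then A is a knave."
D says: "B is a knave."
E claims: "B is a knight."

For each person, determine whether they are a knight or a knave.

A: knave, B: knave, C: knight, D: knight, E: knave

Consider A. Suppose A is a knight.
Then no assignment of the remaining roles makes every statement match its speaker's type — contradiction.
So A is a knave.
With that fixed, B's statement is false, so B is a knave.
With that fixed, C's statement is true, so C is a knight.
With that fixed, D's statement is true, so D is a knight.
With that fixed, E's statement is false, so E is a knave.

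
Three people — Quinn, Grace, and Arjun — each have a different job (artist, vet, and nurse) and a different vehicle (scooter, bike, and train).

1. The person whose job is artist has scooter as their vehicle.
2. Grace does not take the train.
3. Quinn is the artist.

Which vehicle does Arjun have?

train

With clues 1–3, bike and scooter are impossible for Arjun's vehicle.
That leaves train.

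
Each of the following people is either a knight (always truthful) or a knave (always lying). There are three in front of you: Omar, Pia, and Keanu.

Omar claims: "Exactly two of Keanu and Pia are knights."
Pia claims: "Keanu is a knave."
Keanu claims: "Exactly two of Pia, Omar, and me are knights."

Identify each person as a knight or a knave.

Omar: knave, Pia: knight, Keanu: knave

Consider Omar. Suppose Omar is a knight.
Then no assignment of the remaining roles makes every statement match its speaker's type — contradiction.
So Omar is a knave.
Consider Pia. Suppose Pia is a knave.
Then no assignment of the remaining roles makes every statement match its speaker's type — contradiction.
So Pia is a knight.
Consider Keanu. Suppose Keanu is a knight.
Then Omar's statement comes out true, contradicting Omar being a knave.
So Keanu is a knave.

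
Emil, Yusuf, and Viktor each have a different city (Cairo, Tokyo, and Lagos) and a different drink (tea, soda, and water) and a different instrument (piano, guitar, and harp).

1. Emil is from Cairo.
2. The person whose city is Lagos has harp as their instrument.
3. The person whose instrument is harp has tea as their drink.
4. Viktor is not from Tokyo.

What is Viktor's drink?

tea

With clues 1–4, soda and water are impossible for Viktor's drink.
That leaves tea.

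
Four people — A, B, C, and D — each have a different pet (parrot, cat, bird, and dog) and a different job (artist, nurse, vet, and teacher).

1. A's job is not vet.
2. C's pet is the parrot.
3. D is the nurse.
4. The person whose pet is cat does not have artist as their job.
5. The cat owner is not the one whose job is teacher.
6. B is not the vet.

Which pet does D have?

cat

With clues 1–2, parrot is impossible for D's pet.
With clues 1–6, bird and dog are impossible for D's pet.
That leaves cat.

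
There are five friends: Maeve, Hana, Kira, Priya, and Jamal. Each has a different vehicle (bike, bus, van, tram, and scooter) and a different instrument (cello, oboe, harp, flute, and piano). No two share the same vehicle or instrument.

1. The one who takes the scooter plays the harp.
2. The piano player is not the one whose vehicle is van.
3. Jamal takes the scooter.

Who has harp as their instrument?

With clues 1–3, Hana, Kira, Maeve, and Priya are impossible for the one with instrument harp.
That leaves Jamal.

Jamal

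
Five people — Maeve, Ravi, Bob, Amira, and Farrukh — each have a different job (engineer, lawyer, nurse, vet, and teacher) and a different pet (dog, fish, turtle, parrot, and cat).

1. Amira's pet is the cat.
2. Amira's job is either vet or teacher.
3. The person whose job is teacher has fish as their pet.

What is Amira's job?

With clues 1–2, engineer, lawyer, and nurse are impossible for Amira's job.
With clues 1–3, teacher is impossible for Amira's job.
That leaves vet.

vet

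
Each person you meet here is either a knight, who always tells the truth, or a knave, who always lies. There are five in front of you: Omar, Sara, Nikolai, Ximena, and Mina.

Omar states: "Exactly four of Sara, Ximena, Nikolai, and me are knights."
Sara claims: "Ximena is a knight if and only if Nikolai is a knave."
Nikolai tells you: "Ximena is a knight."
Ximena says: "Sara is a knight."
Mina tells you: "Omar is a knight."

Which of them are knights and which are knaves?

Omar: knave, Sara: knave, Nikolai: knave, Ximena: knave, Mina: knave

Consider Omar. Suppose Omar is a knight.
Then no assignment of the remaining roles makes every statement match its speaker's type — contradiction.
So Omar is a knave.
With that fixed, Mina's statement is false, so Mina is a knave.
Consider Sara. Suppose Sara is a knight.
Then no assignment of the remaining roles makes every statement match its speaker's type — contradiction.
So Sara is a knave.
With that fixed, Ximena's statement is false, so Ximena is a knave.
With that fixed, Nikolai's statement is false, so Nikolai is a knave.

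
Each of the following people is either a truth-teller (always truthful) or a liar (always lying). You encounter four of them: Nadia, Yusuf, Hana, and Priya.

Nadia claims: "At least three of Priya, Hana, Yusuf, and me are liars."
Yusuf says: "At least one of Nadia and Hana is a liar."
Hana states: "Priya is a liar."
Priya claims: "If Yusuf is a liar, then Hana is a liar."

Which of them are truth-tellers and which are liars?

Consider Nadia. Suppose Nadia is a truth-teller.
Then no assignment of the remaining roles makes every statement match its speaker's type — contradiction.
So Nadia is a liar.
With that fixed, Yusuf's statement is true, so Yusuf is a truth-teller.
With that fixed, Priya's statement is true, so Priya is a truth-teller.
With that fixed, Hana's statement is false, so Hana is a liar.

Nadia: liar, Yusuf: truth-teller, Hana: liar, Priya: truth-teller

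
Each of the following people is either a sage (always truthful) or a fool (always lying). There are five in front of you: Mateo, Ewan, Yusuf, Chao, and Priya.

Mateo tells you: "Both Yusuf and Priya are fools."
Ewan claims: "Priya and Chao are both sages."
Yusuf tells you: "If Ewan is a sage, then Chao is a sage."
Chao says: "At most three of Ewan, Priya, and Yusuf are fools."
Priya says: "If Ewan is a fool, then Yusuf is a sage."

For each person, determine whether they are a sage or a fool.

Mateo: fool, Ewan: sage, Yusuf: sage, Chao: sage, Priya: sage

Regardless of anyone's role, Chao's statement is true, so Chao is a sage.
With that fixed, Yusuf's statement is true, so Yusuf is a sage.
With that fixed, Priya's statement is true, so Priya is a sage.
With that fixed, Mateo's statement is false, so Mateo is a fool.
With that fixed, Ewan's statement is true, so Ewan is a sage.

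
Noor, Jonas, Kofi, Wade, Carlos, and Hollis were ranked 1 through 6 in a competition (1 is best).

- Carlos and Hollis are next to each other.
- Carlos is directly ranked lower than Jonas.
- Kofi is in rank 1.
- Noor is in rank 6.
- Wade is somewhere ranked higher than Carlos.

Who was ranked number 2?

Wade

With clues 1–2, Hollis is ruled out for rank 2.
With clues 1–3, Carlos and Kofi are ruled out for rank 2.
With clues 1–4, Noor is ruled out for rank 2.
With clues 1–5, Jonas is ruled out for rank 2.
So rank 2 is Wade.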